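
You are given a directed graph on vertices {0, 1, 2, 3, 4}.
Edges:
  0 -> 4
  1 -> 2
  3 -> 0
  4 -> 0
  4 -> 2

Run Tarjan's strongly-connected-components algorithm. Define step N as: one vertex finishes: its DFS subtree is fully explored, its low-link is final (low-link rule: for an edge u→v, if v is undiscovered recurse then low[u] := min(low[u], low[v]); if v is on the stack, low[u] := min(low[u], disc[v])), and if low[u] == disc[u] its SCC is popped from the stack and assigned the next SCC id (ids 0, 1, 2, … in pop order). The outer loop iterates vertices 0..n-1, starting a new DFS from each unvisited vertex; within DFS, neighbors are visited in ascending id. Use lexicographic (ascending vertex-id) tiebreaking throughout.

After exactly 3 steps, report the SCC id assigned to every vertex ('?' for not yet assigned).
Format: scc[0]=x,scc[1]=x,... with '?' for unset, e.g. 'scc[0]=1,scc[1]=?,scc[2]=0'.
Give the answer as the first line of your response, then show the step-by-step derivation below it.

scc[0]=1,scc[1]=?,scc[2]=0,scc[3]=?,scc[4]=1

step 1: low=(low[0]=0,low[1]=?,low[2]=2,low[3]=?,low[4]=0); scc=(scc[0]=?,scc[1]=?,scc[2]=0,scc[3]=?,scc[4]=?)
step 2: low=(low[0]=0,low[1]=?,low[2]=2,low[3]=?,low[4]=0); scc=(scc[0]=?,scc[1]=?,scc[2]=0,scc[3]=?,scc[4]=?)
step 3: low=(low[0]=0,low[1]=?,low[2]=2,low[3]=?,low[4]=0); scc=(scc[0]=1,scc[1]=?,scc[2]=0,scc[3]=?,scc[4]=1)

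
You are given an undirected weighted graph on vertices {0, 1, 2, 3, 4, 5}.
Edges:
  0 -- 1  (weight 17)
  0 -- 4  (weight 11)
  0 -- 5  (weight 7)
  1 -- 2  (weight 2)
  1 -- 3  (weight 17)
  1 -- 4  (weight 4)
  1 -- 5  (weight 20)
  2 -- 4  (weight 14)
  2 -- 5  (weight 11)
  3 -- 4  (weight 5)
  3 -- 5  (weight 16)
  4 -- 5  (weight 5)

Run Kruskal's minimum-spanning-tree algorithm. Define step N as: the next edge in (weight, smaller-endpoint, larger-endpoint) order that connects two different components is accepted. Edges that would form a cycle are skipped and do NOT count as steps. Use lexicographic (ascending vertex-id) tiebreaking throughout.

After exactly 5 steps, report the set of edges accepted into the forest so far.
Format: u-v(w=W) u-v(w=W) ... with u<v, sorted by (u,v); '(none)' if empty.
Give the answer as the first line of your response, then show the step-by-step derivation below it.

0-5(w=7) 1-2(w=2) 1-4(w=4) 3-4(w=5) 4-5(w=5)

step 1: add edge 1-2 (w=2); MST = {1-2(w=2)}
step 2: add edge 1-4 (w=4); MST = {1-2(w=2) 1-4(w=4)}
step 3: add edge 3-4 (w=5); MST = {1-2(w=2) 1-4(w=4) 3-4(w=5)}
step 4: add edge 4-5 (w=5); MST = {1-2(w=2) 1-4(w=4) 3-4(w=5) 4-5(w=5)}
step 5: add edge 0-5 (w=7); MST = {0-5(w=7) 1-2(w=2) 1-4(w=4) 3-4(w=5) 4-5(w=5)}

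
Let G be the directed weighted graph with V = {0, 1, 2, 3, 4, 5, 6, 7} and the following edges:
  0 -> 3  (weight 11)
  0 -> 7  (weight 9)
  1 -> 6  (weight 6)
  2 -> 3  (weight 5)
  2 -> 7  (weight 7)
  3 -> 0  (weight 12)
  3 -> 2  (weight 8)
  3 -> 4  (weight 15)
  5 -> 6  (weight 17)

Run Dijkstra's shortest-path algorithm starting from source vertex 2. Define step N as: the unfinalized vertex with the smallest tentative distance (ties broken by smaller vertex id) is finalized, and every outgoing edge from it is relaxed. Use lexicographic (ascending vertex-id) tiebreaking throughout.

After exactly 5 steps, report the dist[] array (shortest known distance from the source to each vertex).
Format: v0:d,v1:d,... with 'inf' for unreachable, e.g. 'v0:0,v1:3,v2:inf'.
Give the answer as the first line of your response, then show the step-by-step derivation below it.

v0:17,v1:inf,v2:0,v3:5,v4:20,v5:inf,v6:inf,v7:7

step 1: dist = v0:inf,v1:inf,v2:0,v3:5,v4:inf,v5:inf,v6:inf,v7:7
step 2: dist = v0:17,v1:inf,v2:0,v3:5,v4:20,v5:inf,v6:inf,v7:7
step 3: dist = v0:17,v1:inf,v2:0,v3:5,v4:20,v5:inf,v6:inf,v7:7
step 4: dist = v0:17,v1:inf,v2:0,v3:5,v4:20,v5:inf,v6:inf,v7:7
step 5: dist = v0:17,v1:inf,v2:0,v3:5,v4:20,v5:inf,v6:inf,v7:7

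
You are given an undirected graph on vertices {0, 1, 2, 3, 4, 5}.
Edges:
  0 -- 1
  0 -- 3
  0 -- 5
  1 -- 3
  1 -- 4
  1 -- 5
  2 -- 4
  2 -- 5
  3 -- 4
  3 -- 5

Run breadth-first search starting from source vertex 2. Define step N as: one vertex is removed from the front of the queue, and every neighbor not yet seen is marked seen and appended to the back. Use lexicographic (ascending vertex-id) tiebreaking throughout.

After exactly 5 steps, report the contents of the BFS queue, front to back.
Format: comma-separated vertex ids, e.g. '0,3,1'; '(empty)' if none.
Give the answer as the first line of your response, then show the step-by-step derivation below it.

0

step 1: dequeue 2; queue=[4,5]; order=2
step 2: dequeue 4; queue=[5,1,3]; order=2,4
step 3: dequeue 5; queue=[1,3,0]; order=2,4,5
step 4: dequeue 1; queue=[3,0]; order=2,4,5,1
step 5: dequeue 3; queue=[0]; order=2,4,5,1,3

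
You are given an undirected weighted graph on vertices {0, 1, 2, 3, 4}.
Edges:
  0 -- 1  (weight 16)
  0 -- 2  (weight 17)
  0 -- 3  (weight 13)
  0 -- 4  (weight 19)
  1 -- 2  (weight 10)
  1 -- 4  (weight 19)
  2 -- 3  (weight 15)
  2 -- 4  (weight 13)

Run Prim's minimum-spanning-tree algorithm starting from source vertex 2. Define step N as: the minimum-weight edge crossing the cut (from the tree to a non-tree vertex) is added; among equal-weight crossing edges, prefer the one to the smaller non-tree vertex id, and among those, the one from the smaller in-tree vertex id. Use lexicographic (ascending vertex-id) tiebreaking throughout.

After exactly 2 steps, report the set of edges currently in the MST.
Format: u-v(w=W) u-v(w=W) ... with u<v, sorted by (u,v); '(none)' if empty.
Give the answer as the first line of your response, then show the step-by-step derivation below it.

1-2(w=10) 2-4(w=13)

step 1: add edge 1-2 (w=10); MST = {1-2(w=10)}
step 2: add edge 2-4 (w=13); MST = {1-2(w=10) 2-4(w=13)}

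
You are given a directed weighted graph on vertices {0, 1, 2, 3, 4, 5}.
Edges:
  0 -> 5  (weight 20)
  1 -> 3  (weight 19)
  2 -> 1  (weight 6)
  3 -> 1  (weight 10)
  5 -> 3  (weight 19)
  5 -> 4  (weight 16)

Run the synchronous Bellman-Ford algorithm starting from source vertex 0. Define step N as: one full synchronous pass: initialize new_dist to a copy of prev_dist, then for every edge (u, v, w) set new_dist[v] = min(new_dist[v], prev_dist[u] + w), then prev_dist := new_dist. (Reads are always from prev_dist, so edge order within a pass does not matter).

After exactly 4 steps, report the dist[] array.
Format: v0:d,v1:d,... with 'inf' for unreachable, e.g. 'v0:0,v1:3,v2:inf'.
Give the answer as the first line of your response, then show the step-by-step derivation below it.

v0:0,v1:49,v2:inf,v3:39,v4:36,v5:20

step 1: dist = v0:0,v1:inf,v2:inf,v3:inf,v4:inf,v5:20
step 2: dist = v0:0,v1:inf,v2:inf,v3:39,v4:36,v5:20
step 3: dist = v0:0,v1:49,v2:inf,v3:39,v4:36,v5:20
step 4: dist = v0:0,v1:49,v2:inf,v3:39,v4:36,v5:20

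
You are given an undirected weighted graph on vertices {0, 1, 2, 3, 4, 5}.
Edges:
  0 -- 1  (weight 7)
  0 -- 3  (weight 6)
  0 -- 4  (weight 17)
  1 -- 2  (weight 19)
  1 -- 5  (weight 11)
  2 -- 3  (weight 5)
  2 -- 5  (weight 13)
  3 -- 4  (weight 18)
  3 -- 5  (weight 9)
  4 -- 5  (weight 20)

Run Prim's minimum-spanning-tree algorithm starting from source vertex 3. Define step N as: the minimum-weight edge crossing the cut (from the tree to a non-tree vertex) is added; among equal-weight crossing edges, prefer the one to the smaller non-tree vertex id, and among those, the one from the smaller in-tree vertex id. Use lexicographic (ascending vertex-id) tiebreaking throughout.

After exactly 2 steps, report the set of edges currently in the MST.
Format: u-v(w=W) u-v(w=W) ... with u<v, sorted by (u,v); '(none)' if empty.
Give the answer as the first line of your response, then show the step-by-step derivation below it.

0-3(w=6) 2-3(w=5)

step 1: add edge 2-3 (w=5); MST = {2-3(w=5)}
step 2: add edge 0-3 (w=6); MST = {0-3(w=6) 2-3(w=5)}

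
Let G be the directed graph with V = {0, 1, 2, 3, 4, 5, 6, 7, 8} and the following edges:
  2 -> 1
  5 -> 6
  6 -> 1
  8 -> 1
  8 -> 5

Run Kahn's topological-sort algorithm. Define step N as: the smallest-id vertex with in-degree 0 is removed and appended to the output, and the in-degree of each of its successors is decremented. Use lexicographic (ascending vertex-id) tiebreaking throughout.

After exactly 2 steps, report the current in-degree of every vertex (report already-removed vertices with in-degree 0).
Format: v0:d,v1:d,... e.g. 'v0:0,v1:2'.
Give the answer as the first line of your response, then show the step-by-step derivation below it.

v0:0,v1:2,v2:0,v3:0,v4:0,v5:1,v6:1,v7:0,v8:0

step 1: output 0; order=[0]; indeg=(0,3,0,0,0,1,1,0,0)
step 2: output 2; order=[0,2]; indeg=(0,2,0,0,0,1,1,0,0)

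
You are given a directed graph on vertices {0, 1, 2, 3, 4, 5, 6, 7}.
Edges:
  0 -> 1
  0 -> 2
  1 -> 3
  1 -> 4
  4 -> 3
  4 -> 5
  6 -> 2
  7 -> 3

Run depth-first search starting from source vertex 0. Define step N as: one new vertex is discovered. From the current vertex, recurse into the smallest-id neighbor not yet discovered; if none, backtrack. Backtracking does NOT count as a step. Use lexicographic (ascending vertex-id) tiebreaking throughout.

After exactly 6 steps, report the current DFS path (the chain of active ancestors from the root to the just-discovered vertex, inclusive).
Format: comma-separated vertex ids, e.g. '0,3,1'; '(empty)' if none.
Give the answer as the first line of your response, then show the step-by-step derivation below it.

0,2

step 1: discover 0; path=0; order=0
step 2: discover 1; path=0>1; order=0,1
step 3: discover 3; path=0>1>3; order=0,1,3
step 4: discover 4; path=0>1>4; order=0,1,3,4
step 5: discover 5; path=0>1>4>5; order=0,1,3,4,5
step 6: discover 2; path=0>2; order=0,1,3,4,5,2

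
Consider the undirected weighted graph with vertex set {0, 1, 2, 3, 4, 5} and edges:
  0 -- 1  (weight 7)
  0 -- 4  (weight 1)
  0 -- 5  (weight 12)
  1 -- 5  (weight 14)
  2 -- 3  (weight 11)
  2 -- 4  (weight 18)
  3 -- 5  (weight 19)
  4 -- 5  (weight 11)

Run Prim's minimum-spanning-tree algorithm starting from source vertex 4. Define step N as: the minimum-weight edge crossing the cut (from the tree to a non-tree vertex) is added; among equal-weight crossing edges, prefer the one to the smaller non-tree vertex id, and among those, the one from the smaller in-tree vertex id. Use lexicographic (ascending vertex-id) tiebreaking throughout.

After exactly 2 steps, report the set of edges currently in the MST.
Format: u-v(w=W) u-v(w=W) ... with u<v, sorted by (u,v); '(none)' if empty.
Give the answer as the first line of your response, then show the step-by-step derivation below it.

0-1(w=7) 0-4(w=1)

step 1: add edge 0-4 (w=1); MST = {0-4(w=1)}
step 2: add edge 0-1 (w=7); MST = {0-1(w=7) 0-4(w=1)}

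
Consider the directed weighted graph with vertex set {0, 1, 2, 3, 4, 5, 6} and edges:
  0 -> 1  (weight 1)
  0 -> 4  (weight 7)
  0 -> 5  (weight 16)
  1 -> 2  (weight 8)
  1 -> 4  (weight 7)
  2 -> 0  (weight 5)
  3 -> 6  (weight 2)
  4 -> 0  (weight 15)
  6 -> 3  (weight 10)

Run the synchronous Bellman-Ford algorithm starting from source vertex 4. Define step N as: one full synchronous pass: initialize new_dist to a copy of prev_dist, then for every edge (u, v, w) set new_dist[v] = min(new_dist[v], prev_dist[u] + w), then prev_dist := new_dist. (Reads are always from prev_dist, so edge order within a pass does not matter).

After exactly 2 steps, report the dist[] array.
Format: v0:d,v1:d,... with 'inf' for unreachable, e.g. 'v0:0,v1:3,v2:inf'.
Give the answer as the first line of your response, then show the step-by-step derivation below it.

v0:15,v1:16,v2:inf,v3:inf,v4:0,v5:31,v6:inf

step 1: dist = v0:15,v1:inf,v2:inf,v3:inf,v4:0,v5:inf,v6:inf
step 2: dist = v0:15,v1:16,v2:inf,v3:inf,v4:0,v5:31,v6:inf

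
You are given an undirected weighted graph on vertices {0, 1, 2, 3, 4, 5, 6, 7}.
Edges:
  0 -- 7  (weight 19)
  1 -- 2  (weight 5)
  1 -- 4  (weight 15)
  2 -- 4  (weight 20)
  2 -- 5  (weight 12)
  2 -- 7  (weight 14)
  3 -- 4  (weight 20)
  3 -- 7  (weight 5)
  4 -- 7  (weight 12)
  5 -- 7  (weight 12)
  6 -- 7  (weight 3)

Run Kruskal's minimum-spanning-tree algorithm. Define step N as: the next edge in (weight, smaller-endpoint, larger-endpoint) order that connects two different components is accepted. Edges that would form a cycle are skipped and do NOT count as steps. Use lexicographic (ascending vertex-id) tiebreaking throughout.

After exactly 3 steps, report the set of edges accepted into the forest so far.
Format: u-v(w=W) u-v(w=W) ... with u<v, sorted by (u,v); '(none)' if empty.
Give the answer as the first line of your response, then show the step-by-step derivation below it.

1-2(w=5) 3-7(w=5) 6-7(w=3)

step 1: add edge 6-7 (w=3); MST = {6-7(w=3)}
step 2: add edge 1-2 (w=5); MST = {1-2(w=5) 6-7(w=3)}
step 3: add edge 3-7 (w=5); MST = {1-2(w=5) 3-7(w=5) 6-7(w=3)}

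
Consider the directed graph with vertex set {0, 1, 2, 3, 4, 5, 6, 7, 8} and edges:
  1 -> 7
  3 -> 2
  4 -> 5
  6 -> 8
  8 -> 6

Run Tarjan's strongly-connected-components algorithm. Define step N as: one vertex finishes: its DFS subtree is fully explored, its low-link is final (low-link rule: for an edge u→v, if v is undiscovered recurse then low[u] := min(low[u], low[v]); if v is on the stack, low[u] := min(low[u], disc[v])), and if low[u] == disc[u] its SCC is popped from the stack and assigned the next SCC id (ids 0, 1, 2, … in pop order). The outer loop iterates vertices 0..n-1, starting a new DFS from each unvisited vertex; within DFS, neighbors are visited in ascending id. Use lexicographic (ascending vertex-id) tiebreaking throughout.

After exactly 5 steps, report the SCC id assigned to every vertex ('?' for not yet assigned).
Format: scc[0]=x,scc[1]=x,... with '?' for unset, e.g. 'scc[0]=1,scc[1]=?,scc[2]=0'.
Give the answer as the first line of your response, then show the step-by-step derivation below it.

scc[0]=0,scc[1]=2,scc[2]=3,scc[3]=4,scc[4]=?,scc[5]=?,scc[6]=?,scc[7]=1,scc[8]=?

step 1: low=(low[0]=0,low[1]=?,low[2]=?,low[3]=?,low[4]=?,low[5]=?,low[6]=?,low[7]=?,low[8]=?); scc=(scc[0]=0,scc[1]=?,scc[2]=?,scc[3]=?,scc[4]=?,scc[5]=?,scc[6]=?,scc[7]=?,scc[8]=?)
step 2: low=(low[0]=0,low[1]=1,low[2]=?,low[3]=?,low[4]=?,low[5]=?,low[6]=?,low[7]=2,low[8]=?); scc=(scc[0]=0,scc[1]=?,scc[2]=?,scc[3]=?,scc[4]=?,scc[5]=?,scc[6]=?,scc[7]=1,scc[8]=?)
step 3: low=(low[0]=0,low[1]=1,low[2]=?,low[3]=?,low[4]=?,low[5]=?,low[6]=?,low[7]=2,low[8]=?); scc=(scc[0]=0,scc[1]=2,scc[2]=?,scc[3]=?,scc[4]=?,scc[5]=?,scc[6]=?,scc[7]=1,scc[8]=?)
step 4: low=(low[0]=0,low[1]=1,low[2]=3,low[3]=?,low[4]=?,low[5]=?,low[6]=?,low[7]=2,low[8]=?); scc=(scc[0]=0,scc[1]=2,scc[2]=3,scc[3]=?,scc[4]=?,scc[5]=?,scc[6]=?,scc[7]=1,scc[8]=?)
step 5: low=(low[0]=0,low[1]=1,low[2]=3,low[3]=4,low[4]=?,low[5]=?,low[6]=?,low[7]=2,low[8]=?); scc=(scc[0]=0,scc[1]=2,scc[2]=3,scc[3]=4,scc[4]=?,scc[5]=?,scc[6]=?,scc[7]=1,scc[8]=?)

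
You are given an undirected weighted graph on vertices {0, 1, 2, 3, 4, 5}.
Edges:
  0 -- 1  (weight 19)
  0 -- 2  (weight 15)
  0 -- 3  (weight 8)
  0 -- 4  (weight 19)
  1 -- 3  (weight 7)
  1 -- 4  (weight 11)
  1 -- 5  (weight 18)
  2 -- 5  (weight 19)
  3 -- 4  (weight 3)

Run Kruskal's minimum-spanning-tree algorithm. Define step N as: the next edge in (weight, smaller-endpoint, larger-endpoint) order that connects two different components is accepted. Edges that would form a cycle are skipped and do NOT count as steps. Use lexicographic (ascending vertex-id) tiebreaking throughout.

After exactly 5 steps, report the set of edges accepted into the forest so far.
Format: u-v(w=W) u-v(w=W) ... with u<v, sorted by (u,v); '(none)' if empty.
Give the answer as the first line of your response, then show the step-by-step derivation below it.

0-2(w=15) 0-3(w=8) 1-3(w=7) 1-5(w=18) 3-4(w=3)

step 1: add edge 3-4 (w=3); MST = {3-4(w=3)}
step 2: add edge 1-3 (w=7); MST = {1-3(w=7) 3-4(w=3)}
step 3: add edge 0-3 (w=8); MST = {0-3(w=8) 1-3(w=7) 3-4(w=3)}
step 4: add edge 0-2 (w=15); MST = {0-2(w=15) 0-3(w=8) 1-3(w=7) 3-4(w=3)}
step 5: add edge 1-5 (w=18); MST = {0-2(w=15) 0-3(w=8) 1-3(w=7) 1-5(w=18) 3-4(w=3)}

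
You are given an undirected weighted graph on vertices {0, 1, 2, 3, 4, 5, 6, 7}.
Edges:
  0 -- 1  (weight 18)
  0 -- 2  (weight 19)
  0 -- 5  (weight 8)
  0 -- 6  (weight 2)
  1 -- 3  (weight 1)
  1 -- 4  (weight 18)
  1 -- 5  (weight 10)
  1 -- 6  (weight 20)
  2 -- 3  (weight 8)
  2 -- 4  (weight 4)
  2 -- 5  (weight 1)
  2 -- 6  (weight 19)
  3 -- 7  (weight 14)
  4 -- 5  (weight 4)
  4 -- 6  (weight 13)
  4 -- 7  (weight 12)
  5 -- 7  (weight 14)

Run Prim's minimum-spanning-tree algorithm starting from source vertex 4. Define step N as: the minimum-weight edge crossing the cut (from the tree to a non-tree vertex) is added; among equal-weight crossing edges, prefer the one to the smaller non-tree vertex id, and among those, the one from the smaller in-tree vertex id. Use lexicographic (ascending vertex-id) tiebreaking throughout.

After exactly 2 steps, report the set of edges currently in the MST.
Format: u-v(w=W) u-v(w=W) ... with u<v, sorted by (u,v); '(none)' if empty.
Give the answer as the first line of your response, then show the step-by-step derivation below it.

2-4(w=4) 2-5(w=1)

step 1: add edge 2-4 (w=4); MST = {2-4(w=4)}
step 2: add edge 2-5 (w=1); MST = {2-4(w=4) 2-5(w=1)}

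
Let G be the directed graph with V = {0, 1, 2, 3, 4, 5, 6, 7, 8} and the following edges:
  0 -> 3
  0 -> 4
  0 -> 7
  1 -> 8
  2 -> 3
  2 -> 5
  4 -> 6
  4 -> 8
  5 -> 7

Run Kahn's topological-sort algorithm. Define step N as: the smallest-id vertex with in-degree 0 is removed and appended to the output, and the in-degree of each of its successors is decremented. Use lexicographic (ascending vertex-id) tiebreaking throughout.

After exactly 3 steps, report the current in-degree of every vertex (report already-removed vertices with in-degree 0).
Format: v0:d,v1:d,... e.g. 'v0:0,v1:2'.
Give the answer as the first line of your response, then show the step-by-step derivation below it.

v0:0,v1:0,v2:0,v3:0,v4:0,v5:0,v6:1,v7:1,v8:1

step 1: output 0; order=[0]; indeg=(0,0,0,1,0,1,1,1,2)
step 2: output 1; order=[0,1]; indeg=(0,0,0,1,0,1,1,1,1)
step 3: output 2; order=[0,1,2]; indeg=(0,0,0,0,0,0,1,1,1)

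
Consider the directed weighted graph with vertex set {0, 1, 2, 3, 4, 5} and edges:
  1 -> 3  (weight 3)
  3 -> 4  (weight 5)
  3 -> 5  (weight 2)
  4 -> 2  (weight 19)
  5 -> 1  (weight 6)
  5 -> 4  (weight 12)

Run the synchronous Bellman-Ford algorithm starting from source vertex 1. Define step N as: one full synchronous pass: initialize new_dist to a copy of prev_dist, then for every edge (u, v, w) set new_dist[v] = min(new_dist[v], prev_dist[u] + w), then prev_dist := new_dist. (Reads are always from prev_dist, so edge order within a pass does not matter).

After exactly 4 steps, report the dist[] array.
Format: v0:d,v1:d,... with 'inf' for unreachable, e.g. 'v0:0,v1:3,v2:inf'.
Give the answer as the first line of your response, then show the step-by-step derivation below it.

v0:inf,v1:0,v2:27,v3:3,v4:8,v5:5

step 1: dist = v0:inf,v1:0,v2:inf,v3:3,v4:inf,v5:inf
step 2: dist = v0:inf,v1:0,v2:inf,v3:3,v4:8,v5:5
step 3: dist = v0:inf,v1:0,v2:27,v3:3,v4:8,v5:5
step 4: dist = v0:inf,v1:0,v2:27,v3:3,v4:8,v5:5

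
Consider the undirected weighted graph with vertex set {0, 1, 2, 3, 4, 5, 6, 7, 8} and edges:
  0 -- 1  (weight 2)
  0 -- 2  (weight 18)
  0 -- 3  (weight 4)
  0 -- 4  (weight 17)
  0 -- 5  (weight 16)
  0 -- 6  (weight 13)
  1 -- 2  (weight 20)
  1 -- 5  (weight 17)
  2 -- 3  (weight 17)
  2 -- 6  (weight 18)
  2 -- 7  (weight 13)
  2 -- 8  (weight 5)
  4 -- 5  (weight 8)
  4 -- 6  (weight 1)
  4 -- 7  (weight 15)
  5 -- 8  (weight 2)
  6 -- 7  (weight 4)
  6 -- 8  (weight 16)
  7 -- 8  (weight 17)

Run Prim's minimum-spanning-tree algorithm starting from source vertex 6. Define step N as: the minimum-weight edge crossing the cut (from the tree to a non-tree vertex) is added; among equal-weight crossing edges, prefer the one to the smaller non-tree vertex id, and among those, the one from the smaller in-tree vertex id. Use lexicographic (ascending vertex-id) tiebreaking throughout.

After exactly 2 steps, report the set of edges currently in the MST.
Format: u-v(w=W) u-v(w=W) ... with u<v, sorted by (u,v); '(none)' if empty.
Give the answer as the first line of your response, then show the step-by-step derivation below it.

4-6(w=1) 6-7(w=4)

step 1: add edge 4-6 (w=1); MST = {4-6(w=1)}
step 2: add edge 6-7 (w=4); MST = {4-6(w=1) 6-7(w=4)}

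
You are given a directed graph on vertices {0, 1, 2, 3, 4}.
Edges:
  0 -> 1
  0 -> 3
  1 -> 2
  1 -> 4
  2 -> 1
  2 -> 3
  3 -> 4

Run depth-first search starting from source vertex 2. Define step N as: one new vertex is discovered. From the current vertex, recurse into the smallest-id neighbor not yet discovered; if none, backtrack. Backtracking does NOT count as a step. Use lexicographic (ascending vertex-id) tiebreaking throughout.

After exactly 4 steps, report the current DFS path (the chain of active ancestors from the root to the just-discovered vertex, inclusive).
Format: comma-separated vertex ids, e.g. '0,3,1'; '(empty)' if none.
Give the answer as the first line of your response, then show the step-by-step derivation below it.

2,3

step 1: discover 2; path=2; order=2
step 2: discover 1; path=2>1; order=2,1
step 3: discover 4; path=2>1>4; order=2,1,4
step 4: discover 3; path=2>3; order=2,1,4,3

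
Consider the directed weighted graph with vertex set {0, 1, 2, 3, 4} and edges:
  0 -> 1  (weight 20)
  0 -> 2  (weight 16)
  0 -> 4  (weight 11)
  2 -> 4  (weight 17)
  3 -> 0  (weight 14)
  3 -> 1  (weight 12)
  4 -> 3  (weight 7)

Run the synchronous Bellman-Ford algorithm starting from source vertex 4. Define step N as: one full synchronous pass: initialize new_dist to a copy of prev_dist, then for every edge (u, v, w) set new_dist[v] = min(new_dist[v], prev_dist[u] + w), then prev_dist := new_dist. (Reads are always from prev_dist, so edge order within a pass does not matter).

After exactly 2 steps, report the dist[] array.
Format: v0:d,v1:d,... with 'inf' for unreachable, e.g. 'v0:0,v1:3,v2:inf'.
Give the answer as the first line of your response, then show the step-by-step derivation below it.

v0:21,v1:19,v2:inf,v3:7,v4:0

step 1: dist = v0:inf,v1:inf,v2:inf,v3:7,v4:0
step 2: dist = v0:21,v1:19,v2:inf,v3:7,v4:0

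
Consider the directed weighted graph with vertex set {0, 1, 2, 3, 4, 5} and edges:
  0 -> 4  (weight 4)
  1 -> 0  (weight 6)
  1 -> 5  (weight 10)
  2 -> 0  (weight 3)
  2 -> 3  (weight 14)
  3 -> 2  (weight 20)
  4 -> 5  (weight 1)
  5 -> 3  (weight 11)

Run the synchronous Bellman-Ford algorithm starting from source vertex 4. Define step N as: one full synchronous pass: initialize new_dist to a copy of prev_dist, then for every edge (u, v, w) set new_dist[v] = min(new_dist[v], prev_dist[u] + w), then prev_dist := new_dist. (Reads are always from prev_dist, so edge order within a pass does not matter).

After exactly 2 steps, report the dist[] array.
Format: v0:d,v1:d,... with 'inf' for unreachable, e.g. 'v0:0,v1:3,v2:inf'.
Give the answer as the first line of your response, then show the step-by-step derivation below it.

v0:inf,v1:inf,v2:inf,v3:12,v4:0,v5:1

step 1: dist = v0:inf,v1:inf,v2:inf,v3:inf,v4:0,v5:1
step 2: dist = v0:inf,v1:inf,v2:inf,v3:12,v4:0,v5:1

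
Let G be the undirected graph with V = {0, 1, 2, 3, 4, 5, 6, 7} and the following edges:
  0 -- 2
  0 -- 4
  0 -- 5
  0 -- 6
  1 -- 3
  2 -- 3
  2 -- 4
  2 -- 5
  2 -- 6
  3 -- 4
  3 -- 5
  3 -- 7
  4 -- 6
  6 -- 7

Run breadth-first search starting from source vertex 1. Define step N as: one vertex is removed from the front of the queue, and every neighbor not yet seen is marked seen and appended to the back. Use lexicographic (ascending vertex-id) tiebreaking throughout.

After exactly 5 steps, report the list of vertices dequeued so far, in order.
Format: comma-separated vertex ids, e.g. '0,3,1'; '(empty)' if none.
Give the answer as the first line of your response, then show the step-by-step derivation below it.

1,3,2,4,5

step 1: dequeue 1; queue=[3]; order=1
step 2: dequeue 3; queue=[2,4,5,7]; order=1,3
step 3: dequeue 2; queue=[4,5,7,0,6]; order=1,3,2
step 4: dequeue 4; queue=[5,7,0,6]; order=1,3,2,4
step 5: dequeue 5; queue=[7,0,6]; order=1,3,2,4,5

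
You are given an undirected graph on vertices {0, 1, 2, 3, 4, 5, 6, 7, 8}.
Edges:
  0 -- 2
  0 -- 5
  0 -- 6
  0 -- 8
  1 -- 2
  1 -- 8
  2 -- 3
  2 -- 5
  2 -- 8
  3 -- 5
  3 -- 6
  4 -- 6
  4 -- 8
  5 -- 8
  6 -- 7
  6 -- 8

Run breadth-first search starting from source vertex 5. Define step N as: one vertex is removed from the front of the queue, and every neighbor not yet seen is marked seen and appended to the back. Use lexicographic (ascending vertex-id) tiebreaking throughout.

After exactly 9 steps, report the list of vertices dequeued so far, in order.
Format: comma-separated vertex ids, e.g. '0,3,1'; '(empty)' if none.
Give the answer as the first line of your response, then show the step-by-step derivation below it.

5,0,2,3,8,6,1,4,7

step 1: dequeue 5; queue=[0,2,3,8]; order=5
step 2: dequeue 0; queue=[2,3,8,6]; order=5,0
step 3: dequeue 2; queue=[3,8,6,1]; order=5,0,2
step 4: dequeue 3; queue=[8,6,1]; order=5,0,2,3
step 5: dequeue 8; queue=[6,1,4]; order=5,0,2,3,8
step 6: dequeue 6; queue=[1,4,7]; order=5,0,2,3,8,6
step 7: dequeue 1; queue=[4,7]; order=5,0,2,3,8,6,1
step 8: dequeue 4; queue=[7]; order=5,0,2,3,8,6,1,4
step 9: dequeue 7; queue=[(empty)]; order=5,0,2,3,8,6,1,4,7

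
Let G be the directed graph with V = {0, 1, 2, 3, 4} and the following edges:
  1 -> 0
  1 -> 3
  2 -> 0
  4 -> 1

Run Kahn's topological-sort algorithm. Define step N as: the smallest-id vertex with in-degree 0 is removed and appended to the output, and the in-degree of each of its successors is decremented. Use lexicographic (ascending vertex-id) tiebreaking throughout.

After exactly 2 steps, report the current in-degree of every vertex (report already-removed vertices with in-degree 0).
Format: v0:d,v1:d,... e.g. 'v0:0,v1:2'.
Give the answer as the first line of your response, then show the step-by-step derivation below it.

v0:1,v1:0,v2:0,v3:1,v4:0

step 1: output 2; order=[2]; indeg=(1,1,0,1,0)
step 2: output 4; order=[2,4]; indeg=(1,0,0,1,0)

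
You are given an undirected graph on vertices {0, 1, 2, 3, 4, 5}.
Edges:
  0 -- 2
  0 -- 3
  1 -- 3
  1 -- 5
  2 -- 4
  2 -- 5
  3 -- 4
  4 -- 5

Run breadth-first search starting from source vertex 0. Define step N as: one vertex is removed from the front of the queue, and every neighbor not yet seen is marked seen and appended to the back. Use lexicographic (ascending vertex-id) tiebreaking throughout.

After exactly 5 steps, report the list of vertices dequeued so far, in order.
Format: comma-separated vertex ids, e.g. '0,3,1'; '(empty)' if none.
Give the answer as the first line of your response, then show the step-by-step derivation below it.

0,2,3,4,5

step 1: dequeue 0; queue=[2,3]; order=0
step 2: dequeue 2; queue=[3,4,5]; order=0,2
step 3: dequeue 3; queue=[4,5,1]; order=0,2,3
step 4: dequeue 4; queue=[5,1]; order=0,2,3,4
step 5: dequeue 5; queue=[1]; order=0,2,3,4,5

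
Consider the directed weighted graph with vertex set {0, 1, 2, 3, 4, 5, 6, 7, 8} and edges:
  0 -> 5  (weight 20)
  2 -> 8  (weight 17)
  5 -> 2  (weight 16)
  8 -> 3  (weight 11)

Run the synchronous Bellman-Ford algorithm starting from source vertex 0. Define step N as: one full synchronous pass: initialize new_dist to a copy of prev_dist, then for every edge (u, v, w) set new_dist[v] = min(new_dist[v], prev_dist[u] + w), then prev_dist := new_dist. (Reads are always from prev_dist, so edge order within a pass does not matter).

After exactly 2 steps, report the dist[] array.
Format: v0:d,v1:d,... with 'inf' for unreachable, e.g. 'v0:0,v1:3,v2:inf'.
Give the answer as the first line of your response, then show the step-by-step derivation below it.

v0:0,v1:inf,v2:36,v3:inf,v4:inf,v5:20,v6:inf,v7:inf,v8:inf

step 1: dist = v0:0,v1:inf,v2:inf,v3:inf,v4:inf,v5:20,v6:inf,v7:inf,v8:inf
step 2: dist = v0:0,v1:inf,v2:36,v3:inf,v4:inf,v5:20,v6:inf,v7:inf,v8:inf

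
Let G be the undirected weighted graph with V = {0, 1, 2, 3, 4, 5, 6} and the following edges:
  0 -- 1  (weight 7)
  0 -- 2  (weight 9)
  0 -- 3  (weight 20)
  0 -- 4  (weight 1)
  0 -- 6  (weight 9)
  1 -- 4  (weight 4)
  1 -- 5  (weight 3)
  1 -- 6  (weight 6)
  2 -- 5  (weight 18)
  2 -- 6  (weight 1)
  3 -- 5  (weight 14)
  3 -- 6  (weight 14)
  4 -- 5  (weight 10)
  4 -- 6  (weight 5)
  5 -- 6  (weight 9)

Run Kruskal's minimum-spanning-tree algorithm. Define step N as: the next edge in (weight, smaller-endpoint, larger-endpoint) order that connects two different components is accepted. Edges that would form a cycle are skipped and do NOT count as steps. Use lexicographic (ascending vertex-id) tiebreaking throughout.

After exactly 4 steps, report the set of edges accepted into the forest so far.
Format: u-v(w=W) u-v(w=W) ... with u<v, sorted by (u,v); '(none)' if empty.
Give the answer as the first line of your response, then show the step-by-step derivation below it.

0-4(w=1) 1-4(w=4) 1-5(w=3) 2-6(w=1)

step 1: add edge 0-4 (w=1); MST = {0-4(w=1)}
step 2: add edge 2-6 (w=1); MST = {0-4(w=1) 2-6(w=1)}
step 3: add edge 1-5 (w=3); MST = {0-4(w=1) 1-5(w=3) 2-6(w=1)}
step 4: add edge 1-4 (w=4); MST = {0-4(w=1) 1-4(w=4) 1-5(w=3) 2-6(w=1)}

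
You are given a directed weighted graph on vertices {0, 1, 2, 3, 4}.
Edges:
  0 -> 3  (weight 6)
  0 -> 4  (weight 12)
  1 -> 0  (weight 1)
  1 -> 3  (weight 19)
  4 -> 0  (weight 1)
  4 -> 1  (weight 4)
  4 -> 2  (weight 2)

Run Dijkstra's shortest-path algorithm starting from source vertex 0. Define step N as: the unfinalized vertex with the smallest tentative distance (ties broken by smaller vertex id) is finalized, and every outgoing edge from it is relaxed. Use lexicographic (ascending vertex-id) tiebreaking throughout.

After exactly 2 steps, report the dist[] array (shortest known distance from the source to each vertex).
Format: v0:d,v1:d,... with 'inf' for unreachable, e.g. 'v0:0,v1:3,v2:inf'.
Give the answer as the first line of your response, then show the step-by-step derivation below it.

v0:0,v1:inf,v2:inf,v3:6,v4:12

step 1: dist = v0:0,v1:inf,v2:inf,v3:6,v4:12
step 2: dist = v0:0,v1:inf,v2:inf,v3:6,v4:12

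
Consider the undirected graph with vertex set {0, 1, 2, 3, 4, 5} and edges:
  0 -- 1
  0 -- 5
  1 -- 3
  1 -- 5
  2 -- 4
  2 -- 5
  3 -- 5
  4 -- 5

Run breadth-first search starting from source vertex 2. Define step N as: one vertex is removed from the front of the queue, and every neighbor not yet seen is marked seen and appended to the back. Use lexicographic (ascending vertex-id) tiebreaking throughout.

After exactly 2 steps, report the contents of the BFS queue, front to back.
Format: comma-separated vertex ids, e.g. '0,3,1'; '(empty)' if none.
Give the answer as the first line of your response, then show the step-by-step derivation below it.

5

step 1: dequeue 2; queue=[4,5]; order=2
step 2: dequeue 4; queue=[5]; order=2,4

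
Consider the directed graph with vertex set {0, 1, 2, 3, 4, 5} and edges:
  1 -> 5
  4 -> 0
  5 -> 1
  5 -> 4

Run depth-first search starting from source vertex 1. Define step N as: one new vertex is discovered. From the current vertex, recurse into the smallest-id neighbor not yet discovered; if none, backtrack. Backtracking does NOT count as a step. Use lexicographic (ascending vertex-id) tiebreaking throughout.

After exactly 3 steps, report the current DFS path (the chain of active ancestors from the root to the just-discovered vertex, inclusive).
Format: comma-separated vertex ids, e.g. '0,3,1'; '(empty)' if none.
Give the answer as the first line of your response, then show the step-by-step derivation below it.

1,5,4

step 1: discover 1; path=1; order=1
step 2: discover 5; path=1>5; order=1,5
step 3: discover 4; path=1>5>4; order=1,5,4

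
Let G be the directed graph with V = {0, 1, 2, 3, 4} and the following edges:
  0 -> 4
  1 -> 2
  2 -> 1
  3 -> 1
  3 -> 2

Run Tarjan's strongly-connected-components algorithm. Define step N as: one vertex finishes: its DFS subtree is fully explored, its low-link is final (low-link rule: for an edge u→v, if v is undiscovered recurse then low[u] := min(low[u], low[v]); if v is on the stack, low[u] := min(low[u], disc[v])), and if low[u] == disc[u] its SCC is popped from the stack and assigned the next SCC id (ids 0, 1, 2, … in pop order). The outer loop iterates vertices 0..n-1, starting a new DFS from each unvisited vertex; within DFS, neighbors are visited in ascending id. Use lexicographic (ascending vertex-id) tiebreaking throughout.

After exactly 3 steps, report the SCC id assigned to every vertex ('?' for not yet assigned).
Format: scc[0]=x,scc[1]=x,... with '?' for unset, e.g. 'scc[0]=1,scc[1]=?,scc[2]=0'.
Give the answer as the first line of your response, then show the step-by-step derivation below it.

scc[0]=1,scc[1]=?,scc[2]=?,scc[3]=?,scc[4]=0

step 1: low=(low[0]=0,low[1]=?,low[2]=?,low[3]=?,low[4]=1); scc=(scc[0]=?,scc[1]=?,scc[2]=?,scc[3]=?,scc[4]=0)
step 2: low=(low[0]=0,low[1]=?,low[2]=?,low[3]=?,low[4]=1); scc=(scc[0]=1,scc[1]=?,scc[2]=?,scc[3]=?,scc[4]=0)
step 3: low=(low[0]=0,low[1]=2,low[2]=2,low[3]=?,low[4]=1); scc=(scc[0]=1,scc[1]=?,scc[2]=?,scc[3]=?,scc[4]=0)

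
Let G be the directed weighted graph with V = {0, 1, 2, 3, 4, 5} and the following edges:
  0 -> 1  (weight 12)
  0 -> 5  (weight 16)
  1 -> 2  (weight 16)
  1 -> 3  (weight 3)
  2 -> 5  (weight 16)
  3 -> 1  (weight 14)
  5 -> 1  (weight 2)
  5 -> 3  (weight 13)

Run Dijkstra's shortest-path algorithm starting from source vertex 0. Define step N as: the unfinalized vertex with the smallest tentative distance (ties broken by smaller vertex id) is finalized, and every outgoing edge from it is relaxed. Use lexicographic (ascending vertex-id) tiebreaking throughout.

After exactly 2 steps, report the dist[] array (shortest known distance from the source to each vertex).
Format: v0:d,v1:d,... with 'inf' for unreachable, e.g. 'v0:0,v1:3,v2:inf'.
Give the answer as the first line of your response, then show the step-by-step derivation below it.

v0:0,v1:12,v2:28,v3:15,v4:inf,v5:16

step 1: dist = v0:0,v1:12,v2:inf,v3:inf,v4:inf,v5:16
step 2: dist = v0:0,v1:12,v2:28,v3:15,v4:inf,v5:16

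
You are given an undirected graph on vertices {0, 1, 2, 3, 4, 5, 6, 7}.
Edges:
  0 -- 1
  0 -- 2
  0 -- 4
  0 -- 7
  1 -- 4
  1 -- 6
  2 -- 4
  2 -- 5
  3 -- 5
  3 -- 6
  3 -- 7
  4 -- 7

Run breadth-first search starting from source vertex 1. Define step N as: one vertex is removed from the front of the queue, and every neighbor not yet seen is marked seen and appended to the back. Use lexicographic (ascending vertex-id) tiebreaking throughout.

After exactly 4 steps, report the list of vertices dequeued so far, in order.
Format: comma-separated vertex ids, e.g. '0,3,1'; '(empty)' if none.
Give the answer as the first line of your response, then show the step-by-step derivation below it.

1,0,4,6

step 1: dequeue 1; queue=[0,4,6]; order=1
step 2: dequeue 0; queue=[4,6,2,7]; order=1,0
step 3: dequeue 4; queue=[6,2,7]; order=1,0,4
step 4: dequeue 6; queue=[2,7,3]; order=1,0,4,6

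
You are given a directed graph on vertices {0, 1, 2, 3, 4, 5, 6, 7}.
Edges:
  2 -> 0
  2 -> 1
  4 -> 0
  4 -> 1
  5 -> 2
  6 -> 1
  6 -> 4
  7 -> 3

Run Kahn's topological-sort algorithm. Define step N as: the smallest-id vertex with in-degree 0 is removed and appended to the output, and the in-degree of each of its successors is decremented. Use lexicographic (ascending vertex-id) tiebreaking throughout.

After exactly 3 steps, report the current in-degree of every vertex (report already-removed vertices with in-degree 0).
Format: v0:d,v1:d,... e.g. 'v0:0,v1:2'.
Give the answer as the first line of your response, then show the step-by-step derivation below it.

v0:1,v1:1,v2:0,v3:1,v4:0,v5:0,v6:0,v7:0

step 1: output 5; order=[5]; indeg=(2,3,0,1,1,0,0,0)
step 2: output 2; order=[5,2]; indeg=(1,2,0,1,1,0,0,0)
step 3: output 6; order=[5,2,6]; indeg=(1,1,0,1,0,0,0,0)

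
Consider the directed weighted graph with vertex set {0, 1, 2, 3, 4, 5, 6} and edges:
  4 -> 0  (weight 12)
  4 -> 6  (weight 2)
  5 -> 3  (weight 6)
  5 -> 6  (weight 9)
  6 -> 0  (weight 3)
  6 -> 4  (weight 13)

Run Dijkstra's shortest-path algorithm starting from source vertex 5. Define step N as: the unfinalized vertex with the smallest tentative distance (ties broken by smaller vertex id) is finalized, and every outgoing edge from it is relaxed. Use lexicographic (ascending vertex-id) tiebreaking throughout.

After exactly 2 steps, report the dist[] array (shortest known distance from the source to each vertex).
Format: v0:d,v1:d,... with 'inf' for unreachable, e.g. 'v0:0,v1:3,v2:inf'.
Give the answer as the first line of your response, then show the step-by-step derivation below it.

v0:inf,v1:inf,v2:inf,v3:6,v4:inf,v5:0,v6:9

step 1: dist = v0:inf,v1:inf,v2:inf,v3:6,v4:inf,v5:0,v6:9
step 2: dist = v0:inf,v1:inf,v2:inf,v3:6,v4:inf,v5:0,v6:9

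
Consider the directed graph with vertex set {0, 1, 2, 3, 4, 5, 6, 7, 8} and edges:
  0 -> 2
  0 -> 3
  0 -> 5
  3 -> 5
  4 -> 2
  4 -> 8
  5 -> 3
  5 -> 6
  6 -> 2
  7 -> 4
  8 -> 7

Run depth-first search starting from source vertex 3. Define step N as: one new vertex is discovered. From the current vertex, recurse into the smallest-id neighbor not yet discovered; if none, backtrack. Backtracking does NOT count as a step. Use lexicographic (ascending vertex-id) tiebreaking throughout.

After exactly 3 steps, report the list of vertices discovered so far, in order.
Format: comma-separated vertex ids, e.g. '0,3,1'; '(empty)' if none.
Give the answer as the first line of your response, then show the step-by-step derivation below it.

3,5,6

step 1: discover 3; path=3; order=3
step 2: discover 5; path=3>5; order=3,5
step 3: discover 6; path=3>5>6; order=3,5,6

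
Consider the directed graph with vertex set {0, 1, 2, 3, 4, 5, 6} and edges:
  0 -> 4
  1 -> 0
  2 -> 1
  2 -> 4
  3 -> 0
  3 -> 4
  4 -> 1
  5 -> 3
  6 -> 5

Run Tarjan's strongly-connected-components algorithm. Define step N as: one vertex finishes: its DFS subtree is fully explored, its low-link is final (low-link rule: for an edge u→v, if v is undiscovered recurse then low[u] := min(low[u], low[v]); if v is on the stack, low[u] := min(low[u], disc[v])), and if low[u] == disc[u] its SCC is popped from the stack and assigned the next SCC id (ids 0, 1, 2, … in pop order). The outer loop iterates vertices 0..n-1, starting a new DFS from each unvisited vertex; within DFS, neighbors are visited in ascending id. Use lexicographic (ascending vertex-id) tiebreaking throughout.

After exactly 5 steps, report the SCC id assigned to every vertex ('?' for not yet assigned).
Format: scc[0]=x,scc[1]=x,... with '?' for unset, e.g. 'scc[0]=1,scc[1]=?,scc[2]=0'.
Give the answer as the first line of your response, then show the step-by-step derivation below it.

scc[0]=0,scc[1]=0,scc[2]=1,scc[3]=2,scc[4]=0,scc[5]=?,scc[6]=?

step 1: low=(low[0]=0,low[1]=0,low[2]=?,low[3]=?,low[4]=1,low[5]=?,low[6]=?); scc=(scc[0]=?,scc[1]=?,scc[2]=?,scc[3]=?,scc[4]=?,scc[5]=?,scc[6]=?)
step 2: low=(low[0]=0,low[1]=0,low[2]=?,low[3]=?,low[4]=0,low[5]=?,low[6]=?); scc=(scc[0]=?,scc[1]=?,scc[2]=?,scc[3]=?,scc[4]=?,scc[5]=?,scc[6]=?)
step 3: low=(low[0]=0,low[1]=0,low[2]=?,low[3]=?,low[4]=0,low[5]=?,low[6]=?); scc=(scc[0]=0,scc[1]=0,scc[2]=?,scc[3]=?,scc[4]=0,scc[5]=?,scc[6]=?)
step 4: low=(low[0]=0,low[1]=0,low[2]=3,low[3]=?,low[4]=0,low[5]=?,low[6]=?); scc=(scc[0]=0,scc[1]=0,scc[2]=1,scc[3]=?,scc[4]=0,scc[5]=?,scc[6]=?)
step 5: low=(low[0]=0,low[1]=0,low[2]=3,low[3]=4,low[4]=0,low[5]=?,low[6]=?); scc=(scc[0]=0,scc[1]=0,scc[2]=1,scc[3]=2,scc[4]=0,scc[5]=?,scc[6]=?)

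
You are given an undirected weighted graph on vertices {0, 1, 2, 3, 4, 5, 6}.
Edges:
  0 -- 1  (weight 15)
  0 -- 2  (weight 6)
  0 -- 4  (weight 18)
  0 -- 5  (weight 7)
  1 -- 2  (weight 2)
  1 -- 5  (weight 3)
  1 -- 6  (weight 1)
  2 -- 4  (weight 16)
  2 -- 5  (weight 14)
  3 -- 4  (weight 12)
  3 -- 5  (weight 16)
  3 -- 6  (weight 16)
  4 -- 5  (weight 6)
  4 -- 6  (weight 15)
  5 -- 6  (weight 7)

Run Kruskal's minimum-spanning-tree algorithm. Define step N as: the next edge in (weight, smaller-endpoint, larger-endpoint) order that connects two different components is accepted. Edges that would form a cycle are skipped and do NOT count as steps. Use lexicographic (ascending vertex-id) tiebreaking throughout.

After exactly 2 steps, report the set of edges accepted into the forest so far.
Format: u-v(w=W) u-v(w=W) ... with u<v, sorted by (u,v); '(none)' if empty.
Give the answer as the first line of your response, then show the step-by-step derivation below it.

1-2(w=2) 1-6(w=1)

step 1: add edge 1-6 (w=1); MST = {1-6(w=1)}
step 2: add edge 1-2 (w=2); MST = {1-2(w=2) 1-6(w=1)}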